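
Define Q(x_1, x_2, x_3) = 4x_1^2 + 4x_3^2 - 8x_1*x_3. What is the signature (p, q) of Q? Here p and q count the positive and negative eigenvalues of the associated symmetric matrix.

(1, 0)

The symmetric matrix is A = [[4, 0, -4], [0, 0, 0], [-4, 0, 4]].
Congruent diagonalization of A (simultaneous row and column reduction) yields pivots 4, 0, 0.
So there are 1 positive, 2 zero pivots.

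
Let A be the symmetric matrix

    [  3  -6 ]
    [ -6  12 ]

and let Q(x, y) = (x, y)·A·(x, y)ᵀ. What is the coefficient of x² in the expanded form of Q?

The coefficient of x² is the diagonal entry A[1,1] = 3.

3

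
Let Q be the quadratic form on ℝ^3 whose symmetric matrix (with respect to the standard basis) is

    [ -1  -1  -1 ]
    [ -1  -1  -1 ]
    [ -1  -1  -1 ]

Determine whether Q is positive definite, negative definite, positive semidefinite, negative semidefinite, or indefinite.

Row-reducing A symmetrically gives the diagonal entries -1, 0, 0.
Counting signs: 1 negative, 2 zero.
Hence Q is negative semidefinite.

negative semidefinite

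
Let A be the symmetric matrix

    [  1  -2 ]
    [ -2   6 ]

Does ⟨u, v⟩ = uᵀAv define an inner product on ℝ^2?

yes

Leading principal minors: Δ_1 = 1, Δ_2 = 2.
All leading principal minors are positive, so by Sylvester's criterion Q is positive definite.
⟨·,·⟩ is an inner product exactly when A is positive definite.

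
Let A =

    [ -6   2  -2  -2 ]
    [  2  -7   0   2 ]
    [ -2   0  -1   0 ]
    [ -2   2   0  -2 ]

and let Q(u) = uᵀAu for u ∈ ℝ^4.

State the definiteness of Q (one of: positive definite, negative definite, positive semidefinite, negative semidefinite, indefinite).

Congruent diagonalization of A (simultaneous row and column reduction) yields pivots -6, -19/3, -5/19, 0.
So there are 3 negative, 1 zero pivots.
Hence Q is negative semidefinite.

negative semidefinite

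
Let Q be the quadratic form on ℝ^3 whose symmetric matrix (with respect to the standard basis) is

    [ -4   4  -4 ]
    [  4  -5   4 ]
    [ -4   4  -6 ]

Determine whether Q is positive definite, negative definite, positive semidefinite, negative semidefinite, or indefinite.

negative definite

Symmetric row and column elimination reduces A to a congruent diagonal form with pivots -4, -1, -2.
So there are 3 negative pivots.
Hence Q is negative definite.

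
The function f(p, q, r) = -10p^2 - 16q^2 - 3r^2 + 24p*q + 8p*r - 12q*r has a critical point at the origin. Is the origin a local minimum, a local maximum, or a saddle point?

local maximum

The Hessian at the origin is H = [[-20, 24, 8], [24, -32, -12], [8, -12, -6]].
Congruent diagonalization of H (simultaneous row and column reduction) yields pivots -20, -16/5, -1.
Counting signs: 3 negative.
H is negative definite, so the origin is a strict local maximum.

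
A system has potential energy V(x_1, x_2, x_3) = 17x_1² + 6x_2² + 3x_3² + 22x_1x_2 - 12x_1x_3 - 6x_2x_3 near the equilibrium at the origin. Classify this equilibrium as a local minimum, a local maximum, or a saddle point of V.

saddle point

The Hessian at the origin is H = [[34, 22, -12], [22, 12, -6], [-12, -6, 6]].
Applying the same elementary operations to the rows and columns of H produces a congruent diagonal matrix with entries 34, -38/17, 60/19.
That gives 2 positive, 1 negative pivots.
H is indefinite, so the origin is a saddle point.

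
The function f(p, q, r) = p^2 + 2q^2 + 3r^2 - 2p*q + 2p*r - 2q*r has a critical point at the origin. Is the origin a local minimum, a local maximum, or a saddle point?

The Hessian at the origin is H = [[2, -2, 2], [-2, 4, -2], [2, -2, 6]].
An LDLᵀ factorisation of H has diagonal entries 2, 2, 4.
So there are 3 positive pivots.
H is positive definite, so the origin is a strict local minimum.

local minimum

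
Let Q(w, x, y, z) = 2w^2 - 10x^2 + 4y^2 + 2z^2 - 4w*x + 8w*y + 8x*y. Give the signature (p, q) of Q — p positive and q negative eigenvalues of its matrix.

(3, 1)

Write A = [[2, -2, 4, 0], [-2, -10, 4, 0], [4, 4, 4, 0], [0, 0, 0, 2]].
Symmetric row and column elimination reduces A to a congruent diagonal form with pivots 2, -12, 4/3, 2.
So there are 3 positive, 1 negative pivots.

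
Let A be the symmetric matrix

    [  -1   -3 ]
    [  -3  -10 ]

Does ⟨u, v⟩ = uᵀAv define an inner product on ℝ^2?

For the 2×2 matrix [[-1, -3], [-3, -10]]: det = -1·-10 − (-3)² = 1, trace = -11.
det > 0 so both eigenvalues share the sign of the trace; trace = -11 < 0 ⇒ both negative.
⟨·,·⟩ is an inner product exactly when A is positive definite.

no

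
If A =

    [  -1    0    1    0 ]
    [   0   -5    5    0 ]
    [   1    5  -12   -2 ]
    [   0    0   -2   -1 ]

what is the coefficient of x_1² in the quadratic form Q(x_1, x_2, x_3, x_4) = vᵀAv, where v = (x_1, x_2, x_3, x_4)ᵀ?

-1

The coefficient of x_1² is the diagonal entry A[1,1] = -1.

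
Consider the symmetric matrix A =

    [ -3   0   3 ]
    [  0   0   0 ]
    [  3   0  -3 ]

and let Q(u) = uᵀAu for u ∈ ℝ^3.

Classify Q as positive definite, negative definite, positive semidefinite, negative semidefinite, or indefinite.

negative semidefinite

Congruent diagonalization of A (simultaneous row and column reduction) yields pivots -3, 0, 0.
So there are 1 negative, 2 zero pivots.
Hence Q is negative semidefinite.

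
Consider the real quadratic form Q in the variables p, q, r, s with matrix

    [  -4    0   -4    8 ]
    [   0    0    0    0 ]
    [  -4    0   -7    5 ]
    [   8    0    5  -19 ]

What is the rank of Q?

Applying the same elementary operations to the rows and columns of A produces a congruent diagonal matrix with entries -4, 0, -3, 0.
Counting signs: 2 negative, 2 zero.
The rank is the number of nonzero pivots: 2.

2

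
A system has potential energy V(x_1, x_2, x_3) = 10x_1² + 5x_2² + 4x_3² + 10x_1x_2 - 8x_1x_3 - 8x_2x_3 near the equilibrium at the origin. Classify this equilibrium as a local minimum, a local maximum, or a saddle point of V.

The Hessian at the origin is H = [[20, 10, -8], [10, 10, -8], [-8, -8, 8]].
An LDLᵀ factorisation of H has diagonal entries 20, 5, 8/5.
Counting signs: 3 positive.
H is positive definite, so the origin is a strict local minimum.

local minimum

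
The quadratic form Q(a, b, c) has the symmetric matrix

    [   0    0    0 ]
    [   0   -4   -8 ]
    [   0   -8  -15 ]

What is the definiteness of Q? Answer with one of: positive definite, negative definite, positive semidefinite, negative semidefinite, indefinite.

Row-reducing A symmetrically gives the diagonal entries 0, -4, 1.
That gives 1 positive, 1 negative, 1 zero pivots.
Hence Q is indefinite.

indefinite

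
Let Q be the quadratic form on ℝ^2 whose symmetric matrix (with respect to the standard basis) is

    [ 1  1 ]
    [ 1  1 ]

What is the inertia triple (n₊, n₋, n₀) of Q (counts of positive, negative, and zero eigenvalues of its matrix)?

(1, 0, 1)

Symmetric row and column elimination reduces A to a congruent diagonal form with pivots 1, 0.
That gives 1 positive, 1 zero pivots.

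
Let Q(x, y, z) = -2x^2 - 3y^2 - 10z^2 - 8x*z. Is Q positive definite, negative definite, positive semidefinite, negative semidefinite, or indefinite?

negative definite

The symmetric matrix of Q is A = [[-2, 0, -4], [0, -3, 0], [-4, 0, -10]].
Leading principal minors: Δ_1 = -2, Δ_2 = 6, Δ_3 = -12.
The signs alternate starting with Δ_1 < 0, so by Sylvester's criterion Q is negative definite.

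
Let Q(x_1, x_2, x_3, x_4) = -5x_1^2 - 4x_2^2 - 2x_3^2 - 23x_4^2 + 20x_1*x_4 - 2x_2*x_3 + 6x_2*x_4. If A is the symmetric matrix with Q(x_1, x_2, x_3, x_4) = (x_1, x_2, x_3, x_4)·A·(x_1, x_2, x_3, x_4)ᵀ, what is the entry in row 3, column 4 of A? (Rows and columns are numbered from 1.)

0

The coefficient of x_3·x_4 in Q is 0. For a symmetric A this equals A[3,4] + A[4,3] = 2·A[3,4].
So A[3,4] = 0/2 = 0.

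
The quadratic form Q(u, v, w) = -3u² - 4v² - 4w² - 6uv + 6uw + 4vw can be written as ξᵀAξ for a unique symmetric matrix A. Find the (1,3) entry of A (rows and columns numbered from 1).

The coefficient of u·w in Q is 6. For a symmetric A this equals A[1,3] + A[3,1] = 2·A[1,3].
So A[1,3] = 6/2 = 3.

3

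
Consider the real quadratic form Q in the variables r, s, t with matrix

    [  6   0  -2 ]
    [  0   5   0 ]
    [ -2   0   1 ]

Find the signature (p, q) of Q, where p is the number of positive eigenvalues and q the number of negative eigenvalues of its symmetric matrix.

(3, 0)

An LDLᵀ factorisation of A has diagonal entries 6, 5, 1/3.
That gives 3 positive pivots.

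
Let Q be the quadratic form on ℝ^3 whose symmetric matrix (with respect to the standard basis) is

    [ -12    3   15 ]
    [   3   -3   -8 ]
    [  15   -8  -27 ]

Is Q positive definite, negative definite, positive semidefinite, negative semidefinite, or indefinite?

negative definite

An LDLᵀ factorisation of A has diagonal entries -12, -9/4, -2/9.
Counting signs: 3 negative.
Hence Q is negative definite.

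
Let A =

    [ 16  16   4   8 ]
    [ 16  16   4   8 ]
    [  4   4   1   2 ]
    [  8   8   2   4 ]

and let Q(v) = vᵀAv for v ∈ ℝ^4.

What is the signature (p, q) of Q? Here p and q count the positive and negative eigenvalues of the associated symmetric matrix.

(1, 0)

Applying the same elementary operations to the rows and columns of A produces a congruent diagonal matrix with entries 16, 0, 0, 0.
That gives 1 positive, 3 zero pivots.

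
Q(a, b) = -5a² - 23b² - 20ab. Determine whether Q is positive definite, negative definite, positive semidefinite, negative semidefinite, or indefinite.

negative definite

The symmetric matrix of Q is A = [[-5, -10], [-10, -23]].
Leading principal minors: Δ_1 = -5, Δ_2 = 15.
The signs alternate starting with Δ_1 < 0, so by Sylvester's criterion Q is negative definite.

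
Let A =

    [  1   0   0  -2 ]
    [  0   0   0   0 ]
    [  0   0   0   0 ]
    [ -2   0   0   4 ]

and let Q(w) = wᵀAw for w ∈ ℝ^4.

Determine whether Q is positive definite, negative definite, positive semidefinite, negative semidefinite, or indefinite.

positive semidefinite

Congruent diagonalization of A (simultaneous row and column reduction) yields pivots 1, 0, 0, 0.
Counting signs: 1 positive, 3 zero.
Hence Q is positive semidefinite.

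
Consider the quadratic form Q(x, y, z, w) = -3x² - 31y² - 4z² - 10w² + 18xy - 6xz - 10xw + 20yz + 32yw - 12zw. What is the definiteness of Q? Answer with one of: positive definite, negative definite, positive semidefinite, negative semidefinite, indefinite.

The symmetric matrix of Q is A = [[-3, 9, -3, -5], [9, -31, 10, 16], [-3, 10, -4, -6], [-5, 16, -6, -10]].
Leading principal minors: Δ_1 = -3, Δ_2 = 12, Δ_3 = -9, Δ_4 = 6.
The signs alternate starting with Δ_1 < 0, so by Sylvester's criterion Q is negative definite.

negative definite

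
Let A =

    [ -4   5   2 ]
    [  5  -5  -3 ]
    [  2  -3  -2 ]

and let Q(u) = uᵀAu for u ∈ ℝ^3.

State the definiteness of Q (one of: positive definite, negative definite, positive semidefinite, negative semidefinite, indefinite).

indefinite

Symmetric row and column elimination reduces A to a congruent diagonal form with pivots -4, 5/4, -6/5.
So there are 1 positive, 2 negative pivots.
Hence Q is indefinite.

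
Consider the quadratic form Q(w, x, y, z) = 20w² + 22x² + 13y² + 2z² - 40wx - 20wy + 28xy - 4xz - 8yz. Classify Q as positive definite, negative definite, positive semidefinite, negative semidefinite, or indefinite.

positive semidefinite

Write A = [[20, -20, -10, 0], [-20, 22, 14, -2], [-10, 14, 13, -4], [0, -2, -4, 2]].
Symmetric row and column elimination reduces A to a congruent diagonal form with pivots 20, 2, 0, 0.
That gives 2 positive, 2 zero pivots.
Hence Q is positive semidefinite.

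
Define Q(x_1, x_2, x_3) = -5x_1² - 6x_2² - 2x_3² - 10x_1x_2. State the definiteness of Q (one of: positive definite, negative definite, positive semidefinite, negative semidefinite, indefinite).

negative definite

Write A = [[-5, -5, 0], [-5, -6, 0], [0, 0, -2]].
Row-reducing A symmetrically gives the diagonal entries -5, -1, -2.
Counting signs: 3 negative.
Hence Q is negative definite.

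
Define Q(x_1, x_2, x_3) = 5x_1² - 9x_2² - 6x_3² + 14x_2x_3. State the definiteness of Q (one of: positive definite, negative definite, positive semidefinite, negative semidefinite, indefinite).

The associated matrix is A = [[5, 0, 0], [0, -9, 7], [0, 7, -6]].
Row-reducing A symmetrically gives the diagonal entries 5, -9, -5/9.
Counting signs: 1 positive, 2 negative.
Hence Q is indefinite.

indefinite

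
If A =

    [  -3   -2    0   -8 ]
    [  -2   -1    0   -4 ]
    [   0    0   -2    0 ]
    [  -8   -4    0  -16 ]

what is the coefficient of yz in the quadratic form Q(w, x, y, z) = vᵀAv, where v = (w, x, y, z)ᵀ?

The coefficient of yz is A[3,4] + A[4,3] = 2·0 = 0.

0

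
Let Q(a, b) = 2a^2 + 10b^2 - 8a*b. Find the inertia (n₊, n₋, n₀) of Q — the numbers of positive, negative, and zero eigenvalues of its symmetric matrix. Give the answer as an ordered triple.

The associated matrix is A = [[2, -4], [-4, 10]].
An LDLᵀ factorisation of A has diagonal entries 2, 2.
So there are 2 positive pivots.

(2, 0, 0)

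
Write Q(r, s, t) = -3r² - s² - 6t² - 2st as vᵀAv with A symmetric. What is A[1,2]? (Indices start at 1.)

The coefficient of r·s in Q is 0. For a symmetric A this equals A[1,2] + A[2,1] = 2·A[1,2].
So A[1,2] = 0/2 = 0.

0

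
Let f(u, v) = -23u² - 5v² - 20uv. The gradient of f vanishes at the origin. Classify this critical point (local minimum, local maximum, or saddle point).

local maximum

The Hessian at the origin is H = [[-46, -20], [-20, -10]].
det H = -46·-10 − (-20)² = 60 > 0 and H[1,1] = -46 < 0, so H is negative definite.
Therefore the origin is a local maximum.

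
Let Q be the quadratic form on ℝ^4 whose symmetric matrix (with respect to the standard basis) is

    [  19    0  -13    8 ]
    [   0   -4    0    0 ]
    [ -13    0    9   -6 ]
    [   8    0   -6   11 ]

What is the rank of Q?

4

Symmetric row and column elimination reduces A to a congruent diagonal form with pivots 19, -4, 2/19, 5.
Counting signs: 3 positive, 1 negative.
The rank is the number of nonzero pivots: 4.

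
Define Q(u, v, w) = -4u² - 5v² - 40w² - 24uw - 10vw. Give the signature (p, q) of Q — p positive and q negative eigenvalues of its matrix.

(1, 2)

The associated matrix is A = [[-4, 0, -12], [0, -5, -5], [-12, -5, -40]].
Symmetric row and column elimination reduces A to a congruent diagonal form with pivots -4, -5, 1.
Counting signs: 1 positive, 2 negative.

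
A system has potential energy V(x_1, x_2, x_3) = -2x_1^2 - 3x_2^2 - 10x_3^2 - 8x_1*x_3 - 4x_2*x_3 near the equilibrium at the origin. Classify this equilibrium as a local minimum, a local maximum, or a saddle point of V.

The Hessian at the origin is H = [[-4, 0, -8], [0, -6, -4], [-8, -4, -20]].
Congruent diagonalization of H (simultaneous row and column reduction) yields pivots -4, -6, -4/3.
So there are 3 negative pivots.
H is negative definite, so the origin is a strict local maximum.

local maximum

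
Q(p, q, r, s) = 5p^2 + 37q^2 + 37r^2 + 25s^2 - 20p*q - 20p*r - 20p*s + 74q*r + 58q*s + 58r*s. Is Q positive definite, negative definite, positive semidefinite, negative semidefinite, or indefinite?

positive semidefinite

Write A = [[5, -10, -10, -10], [-10, 37, 37, 29], [-10, 37, 37, 29], [-10, 29, 29, 25]].
Congruent diagonalization of A (simultaneous row and column reduction) yields pivots 5, 17, 0, 4/17.
So there are 3 positive, 1 zero pivots.
Hence Q is positive semidefinite.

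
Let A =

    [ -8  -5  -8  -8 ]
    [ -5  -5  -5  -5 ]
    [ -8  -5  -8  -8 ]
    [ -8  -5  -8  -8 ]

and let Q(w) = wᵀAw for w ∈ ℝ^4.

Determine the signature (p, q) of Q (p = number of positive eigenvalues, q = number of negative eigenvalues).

Symmetric row and column elimination reduces A to a congruent diagonal form with pivots -8, -15/8, 0, 0.
That gives 2 negative, 2 zero pivots.

(0, 2)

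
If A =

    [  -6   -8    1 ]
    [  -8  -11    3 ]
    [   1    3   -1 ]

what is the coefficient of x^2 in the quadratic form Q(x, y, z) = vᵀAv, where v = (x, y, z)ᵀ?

The coefficient of x^2 is the diagonal entry A[1,1] = -6.

-6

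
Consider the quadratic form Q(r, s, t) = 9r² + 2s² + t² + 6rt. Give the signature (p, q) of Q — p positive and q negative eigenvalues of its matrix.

The symmetric matrix is A = [[9, 0, 3], [0, 2, 0], [3, 0, 1]].
Applying the same elementary operations to the rows and columns of A produces a congruent diagonal matrix with entries 9, 2, 0.
Counting signs: 2 positive, 1 zero.

(2, 0)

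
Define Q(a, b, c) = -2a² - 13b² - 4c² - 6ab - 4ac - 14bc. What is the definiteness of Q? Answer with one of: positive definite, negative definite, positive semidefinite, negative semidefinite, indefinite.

The symmetric matrix is A = [[-2, -3, -2], [-3, -13, -7], [-2, -7, -4]].
Applying the same elementary operations to the rows and columns of A produces a congruent diagonal matrix with entries -2, -17/2, -2/17.
So there are 3 negative pivots.
Hence Q is negative definite.

negative definite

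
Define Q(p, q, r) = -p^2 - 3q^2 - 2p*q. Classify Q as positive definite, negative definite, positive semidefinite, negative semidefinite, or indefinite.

Write A = [[-1, -1, 0], [-1, -3, 0], [0, 0, 0]].
Congruent diagonalization of A (simultaneous row and column reduction) yields pivots -1, -2, 0.
So there are 2 negative, 1 zero pivots.
Hence Q is negative semidefinite.

negative semidefinite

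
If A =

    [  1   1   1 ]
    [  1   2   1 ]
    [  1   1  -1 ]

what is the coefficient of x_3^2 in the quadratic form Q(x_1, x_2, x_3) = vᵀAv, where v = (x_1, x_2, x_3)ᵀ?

-1

The coefficient of x_3^2 is the diagonal entry A[3,3] = -1.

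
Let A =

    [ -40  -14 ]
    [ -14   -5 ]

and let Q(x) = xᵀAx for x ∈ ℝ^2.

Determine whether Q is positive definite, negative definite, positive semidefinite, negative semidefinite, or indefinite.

For the 2×2 matrix [[-40, -14], [-14, -5]]: det = -40·-5 − (-14)² = 4, trace = -45.
det > 0 so both eigenvalues share the sign of the trace; trace = -45 < 0 ⇒ both negative.

negative definite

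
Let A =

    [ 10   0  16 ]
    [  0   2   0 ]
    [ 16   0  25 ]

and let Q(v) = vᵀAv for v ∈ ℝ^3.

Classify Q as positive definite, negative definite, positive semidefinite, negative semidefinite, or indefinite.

indefinite

Symmetric row and column elimination reduces A to a congruent diagonal form with pivots 10, 2, -3/5.
That gives 2 positive, 1 negative pivots.
Hence Q is indefinite.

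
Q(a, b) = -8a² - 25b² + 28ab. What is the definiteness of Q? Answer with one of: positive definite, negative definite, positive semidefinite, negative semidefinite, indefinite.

The symmetric matrix of Q is [[-8, 14], [14, -25]].
For the 2×2 matrix [[-8, 14], [14, -25]]: det = -8·-25 − (14)² = 4, trace = -33.
det > 0 so both eigenvalues share the sign of the trace; trace = -33 < 0 ⇒ both negative.

negative definite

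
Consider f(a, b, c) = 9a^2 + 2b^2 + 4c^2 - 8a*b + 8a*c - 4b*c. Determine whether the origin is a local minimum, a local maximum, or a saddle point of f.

local minimum

The Hessian at the origin is H = [[18, -8, 8], [-8, 4, -4], [8, -4, 8]].
Row-reducing H symmetrically gives the diagonal entries 18, 4/9, 4.
Counting signs: 3 positive.
H is positive definite, so the origin is a strict local minimum.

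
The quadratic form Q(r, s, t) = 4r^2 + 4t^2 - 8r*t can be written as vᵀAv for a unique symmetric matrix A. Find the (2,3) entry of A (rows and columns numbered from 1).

0

The coefficient of s·t in Q is 0. For a symmetric A this equals A[2,3] + A[3,2] = 2·A[2,3].
So A[2,3] = 0/2 = 0.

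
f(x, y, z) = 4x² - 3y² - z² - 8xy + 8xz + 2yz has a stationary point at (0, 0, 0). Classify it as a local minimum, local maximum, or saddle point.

The Hessian at the origin is H = [[8, -8, 8], [-8, -6, 2], [8, 2, -2]].
Row-reducing H symmetrically gives the diagonal entries 8, -14, -20/7.
Counting signs: 1 positive, 2 negative.
H is indefinite, so the origin is a saddle point.

saddle point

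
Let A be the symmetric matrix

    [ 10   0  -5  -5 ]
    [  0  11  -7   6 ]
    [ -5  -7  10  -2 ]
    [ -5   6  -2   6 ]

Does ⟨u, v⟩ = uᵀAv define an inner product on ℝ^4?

yes

Leading principal minors: Δ_1 = 10, Δ_2 = 110, Δ_3 = 335, Δ_4 = 25.
All leading principal minors are positive, so by Sylvester's criterion Q is positive definite.
⟨·,·⟩ is an inner product exactly when A is positive definite.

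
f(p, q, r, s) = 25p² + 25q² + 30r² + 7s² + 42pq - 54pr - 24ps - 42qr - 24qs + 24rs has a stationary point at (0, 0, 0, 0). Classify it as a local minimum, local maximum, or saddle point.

local minimum

The Hessian at the origin is H = [[50, 42, -54, -24], [42, 50, -42, -24], [-54, -42, 60, 24], [-24, -24, 24, 14]].
Row-reducing H symmetrically gives the diagonal entries 50, 368/25, 21/23, 2/7.
Counting signs: 4 positive.
H is positive definite, so the origin is a strict local minimum.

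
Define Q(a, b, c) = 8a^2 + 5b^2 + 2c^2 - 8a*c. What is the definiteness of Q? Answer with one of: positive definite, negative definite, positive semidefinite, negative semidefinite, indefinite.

positive semidefinite

Write A = [[8, 0, -4], [0, 5, 0], [-4, 0, 2]].
Symmetric row and column elimination reduces A to a congruent diagonal form with pivots 8, 5, 0.
So there are 2 positive, 1 zero pivots.
Hence Q is positive semidefinite.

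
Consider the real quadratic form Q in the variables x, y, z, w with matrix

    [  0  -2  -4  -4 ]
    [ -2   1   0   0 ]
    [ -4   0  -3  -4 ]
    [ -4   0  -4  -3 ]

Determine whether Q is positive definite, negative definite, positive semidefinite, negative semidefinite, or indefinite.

indefinite

A is congruent to a diagonal matrix with 3 positive, 1 negative and 0 zero entries, so Q is indefinite.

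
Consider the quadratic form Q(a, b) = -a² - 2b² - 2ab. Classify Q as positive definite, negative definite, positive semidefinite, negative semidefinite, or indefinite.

The symmetric matrix of Q is [[-1, -1], [-1, -2]].
For the 2×2 matrix [[-1, -1], [-1, -2]]: det = -1·-2 − (-1)² = 1, trace = -3.
det > 0 so both eigenvalues share the sign of the trace; trace = -3 < 0 ⇒ both negative.

negative definite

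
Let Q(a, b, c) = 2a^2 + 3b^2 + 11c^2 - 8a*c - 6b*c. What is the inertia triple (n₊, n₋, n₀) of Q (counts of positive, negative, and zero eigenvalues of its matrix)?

(2, 0, 1)

The symmetric matrix is A = [[2, 0, -4], [0, 3, -3], [-4, -3, 11]].
Symmetric row and column elimination reduces A to a congruent diagonal form with pivots 2, 3, 0.
That gives 2 positive, 1 zero pivots.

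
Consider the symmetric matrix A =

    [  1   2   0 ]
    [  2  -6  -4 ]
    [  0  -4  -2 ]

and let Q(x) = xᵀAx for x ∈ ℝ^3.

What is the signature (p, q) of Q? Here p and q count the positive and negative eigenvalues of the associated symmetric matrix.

(1, 2)

Applying the same elementary operations to the rows and columns of A produces a congruent diagonal matrix with entries 1, -10, -2/5.
So there are 1 positive, 2 negative pivots.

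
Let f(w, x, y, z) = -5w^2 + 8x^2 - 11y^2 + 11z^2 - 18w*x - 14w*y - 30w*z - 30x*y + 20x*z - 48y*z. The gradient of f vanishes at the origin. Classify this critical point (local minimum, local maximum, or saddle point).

The Hessian at the origin is H = [[-10, -18, -14, -30], [-18, 16, -30, 20], [-14, -30, -22, -48], [-30, 20, -48, 22]].
Symmetric row and column elimination reduces H to a congruent diagonal form with pivots -10, 242/5, -348/121, -15/29.
That gives 1 positive, 3 negative pivots.
H is indefinite, so the origin is a saddle point.

saddle point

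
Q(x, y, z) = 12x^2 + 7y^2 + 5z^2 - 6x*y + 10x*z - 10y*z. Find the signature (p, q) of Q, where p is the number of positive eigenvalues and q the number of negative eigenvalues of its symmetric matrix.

(3, 0)

The symmetric matrix is A = [[12, -3, 5], [-3, 7, -5], [5, -5, 5]].
Applying the same elementary operations to the rows and columns of A produces a congruent diagonal matrix with entries 12, 25/4, 2/3.
That gives 3 positive pivots.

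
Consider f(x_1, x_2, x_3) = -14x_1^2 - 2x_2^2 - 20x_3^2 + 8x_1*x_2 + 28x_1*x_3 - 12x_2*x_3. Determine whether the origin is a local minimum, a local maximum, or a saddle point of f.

local maximum

The Hessian at the origin is H = [[-28, 8, 28], [8, -4, -12], [28, -12, -40]].
Row-reducing H symmetrically gives the diagonal entries -28, -12/7, -8/3.
Counting signs: 3 negative.
H is negative definite, so the origin is a strict local maximum.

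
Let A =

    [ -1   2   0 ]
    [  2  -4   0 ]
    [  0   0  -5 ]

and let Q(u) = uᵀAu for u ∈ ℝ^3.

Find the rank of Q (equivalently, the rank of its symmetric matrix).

2

Applying the same elementary operations to the rows and columns of A produces a congruent diagonal matrix with entries -1, 0, -5.
So there are 2 negative, 1 zero pivots.
The rank is the number of nonzero pivots: 2.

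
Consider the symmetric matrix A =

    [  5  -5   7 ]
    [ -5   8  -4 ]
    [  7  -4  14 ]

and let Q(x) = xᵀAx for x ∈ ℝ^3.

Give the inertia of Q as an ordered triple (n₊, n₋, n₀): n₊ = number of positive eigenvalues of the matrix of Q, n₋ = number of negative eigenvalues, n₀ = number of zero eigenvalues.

(3, 0, 0)

Congruent diagonalization of A (simultaneous row and column reduction) yields pivots 5, 3, 6/5.
That gives 3 positive pivots.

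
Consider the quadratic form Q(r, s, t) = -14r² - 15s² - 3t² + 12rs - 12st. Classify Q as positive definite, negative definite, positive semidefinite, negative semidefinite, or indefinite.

negative definite

The symmetric matrix of Q is A = [[-14, 6, 0], [6, -15, -6], [0, -6, -3]].
Leading principal minors: Δ_1 = -14, Δ_2 = 174, Δ_3 = -18.
The signs alternate starting with Δ_1 < 0, so by Sylvester's criterion Q is negative definite.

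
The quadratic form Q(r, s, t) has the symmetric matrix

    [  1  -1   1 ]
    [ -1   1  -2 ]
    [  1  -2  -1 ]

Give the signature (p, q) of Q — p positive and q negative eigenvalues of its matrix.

(2, 1)

By Sylvester's law of inertia any congruent diagonalization of A has 2 positive, 1 negative and 0 zero entries.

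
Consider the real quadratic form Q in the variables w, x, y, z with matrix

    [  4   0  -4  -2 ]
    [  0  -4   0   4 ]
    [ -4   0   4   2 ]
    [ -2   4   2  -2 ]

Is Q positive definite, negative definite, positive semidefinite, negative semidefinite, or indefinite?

indefinite

Applying the same elementary operations to the rows and columns of A produces a congruent diagonal matrix with entries 4, -4, 0, 1.
So there are 2 positive, 1 negative, 1 zero pivots.
Hence Q is indefinite.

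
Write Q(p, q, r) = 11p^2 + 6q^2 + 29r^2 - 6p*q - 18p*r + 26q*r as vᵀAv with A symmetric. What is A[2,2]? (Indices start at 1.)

6

The coefficient of q^2 in Q is 6, and that is exactly A[2,2].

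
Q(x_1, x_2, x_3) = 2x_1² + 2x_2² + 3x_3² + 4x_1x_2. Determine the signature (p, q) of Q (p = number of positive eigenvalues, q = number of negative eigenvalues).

The symmetric matrix is A = [[2, 2, 0], [2, 2, 0], [0, 0, 3]].
Symmetric row and column elimination reduces A to a congruent diagonal form with pivots 2, 0, 3.
So there are 2 positive, 1 zero pivots.

(2, 0)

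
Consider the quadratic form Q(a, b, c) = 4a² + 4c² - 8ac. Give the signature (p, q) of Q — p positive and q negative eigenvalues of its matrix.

The symmetric matrix is A = [[4, 0, -4], [0, 0, 0], [-4, 0, 4]].
Row-reducing A symmetrically gives the diagonal entries 4, 0, 0.
So there are 1 positive, 2 zero pivots.

(1, 0)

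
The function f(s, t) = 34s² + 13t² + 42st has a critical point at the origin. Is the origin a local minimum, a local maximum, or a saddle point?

local minimum

The Hessian at the origin is H = [[68, 42], [42, 26]].
det H = 68·26 − (42)² = 4 > 0 and H[1,1] = 68 > 0, so H is positive definite.
Therefore the origin is a local minimum.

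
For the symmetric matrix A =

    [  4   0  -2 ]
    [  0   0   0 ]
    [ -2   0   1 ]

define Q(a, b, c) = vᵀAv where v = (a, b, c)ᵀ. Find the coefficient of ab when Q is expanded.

0

The coefficient of ab is A[1,2] + A[2,1] = 2·0 = 0.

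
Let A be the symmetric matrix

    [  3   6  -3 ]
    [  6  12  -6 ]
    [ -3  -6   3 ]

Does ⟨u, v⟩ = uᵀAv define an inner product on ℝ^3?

Congruent diagonalization of A (simultaneous row and column reduction) yields pivots 3, 0, 0.
That gives 1 positive, 2 zero pivots.
Hence Q is positive semidefinite.
⟨·,·⟩ is an inner product exactly when A is positive definite.

no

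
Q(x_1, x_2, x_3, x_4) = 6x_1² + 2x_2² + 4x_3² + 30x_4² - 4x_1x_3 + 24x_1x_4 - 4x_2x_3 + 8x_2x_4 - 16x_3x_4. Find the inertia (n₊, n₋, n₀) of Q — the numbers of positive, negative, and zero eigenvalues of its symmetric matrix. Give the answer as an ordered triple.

Write A = [[6, 0, -2, 12], [0, 2, -2, 4], [-2, -2, 4, -8], [12, 4, -8, 30]].
An LDLᵀ factorisation of A has diagonal entries 6, 2, 4/3, -2.
That gives 3 positive, 1 negative pivots.

(3, 1, 0)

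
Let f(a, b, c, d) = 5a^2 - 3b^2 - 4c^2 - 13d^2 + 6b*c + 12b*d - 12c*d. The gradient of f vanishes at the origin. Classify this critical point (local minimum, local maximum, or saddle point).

saddle point

The Hessian at the origin is H = [[10, 0, 0, 0], [0, -6, 6, 12], [0, 6, -8, -12], [0, 12, -12, -26]].
Row-reducing H symmetrically gives the diagonal entries 10, -6, -2, -2.
That gives 1 positive, 3 negative pivots.
H is indefinite, so the origin is a saddle point.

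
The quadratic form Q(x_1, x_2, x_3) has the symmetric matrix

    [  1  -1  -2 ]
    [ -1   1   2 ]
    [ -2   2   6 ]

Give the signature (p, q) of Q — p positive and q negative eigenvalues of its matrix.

Congruent diagonalization of A (simultaneous row and column reduction) yields pivots 1, 0, 2.
So there are 2 positive, 1 zero pivots.

(2, 0)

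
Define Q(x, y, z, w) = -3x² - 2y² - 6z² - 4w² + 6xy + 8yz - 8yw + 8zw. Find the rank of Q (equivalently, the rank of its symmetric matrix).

4

Write A = [[-3, 3, 0, 0], [3, -2, 4, -4], [0, 4, -6, 4], [0, -4, 4, -4]].
Row-reducing A symmetrically gives the diagonal entries -3, 1, -22, -20/11.
Counting signs: 1 positive, 3 negative.
The rank is the number of nonzero pivots: 4.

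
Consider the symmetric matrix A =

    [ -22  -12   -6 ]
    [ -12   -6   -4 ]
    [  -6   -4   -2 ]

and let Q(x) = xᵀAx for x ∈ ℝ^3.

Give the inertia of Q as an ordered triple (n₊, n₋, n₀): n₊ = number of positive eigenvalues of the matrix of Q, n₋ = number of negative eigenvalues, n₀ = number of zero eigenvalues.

(1, 2, 0)

Row-reducing A symmetrically gives the diagonal entries -22, 6/11, -4/3.
Counting signs: 1 positive, 2 negative.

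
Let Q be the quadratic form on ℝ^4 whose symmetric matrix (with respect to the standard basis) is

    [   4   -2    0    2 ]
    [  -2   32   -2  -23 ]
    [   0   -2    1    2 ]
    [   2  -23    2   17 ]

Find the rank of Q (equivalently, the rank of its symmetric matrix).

3

Row-reducing A symmetrically gives the diagonal entries 4, 31, 27/31, 0.
Counting signs: 3 positive, 1 zero.
The rank is the number of nonzero pivots: 3.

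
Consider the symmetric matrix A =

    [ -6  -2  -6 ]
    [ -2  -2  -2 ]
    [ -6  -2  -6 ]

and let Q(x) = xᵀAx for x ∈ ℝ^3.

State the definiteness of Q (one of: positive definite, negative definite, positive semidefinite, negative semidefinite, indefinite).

negative semidefinite

Congruent diagonalization of A (simultaneous row and column reduction) yields pivots -6, -4/3, 0.
So there are 2 negative, 1 zero pivots.
Hence Q is negative semidefinite.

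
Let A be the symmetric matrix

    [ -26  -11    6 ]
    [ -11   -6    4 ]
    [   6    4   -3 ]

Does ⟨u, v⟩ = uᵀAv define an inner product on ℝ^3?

Row-reducing A symmetrically gives the diagonal entries -26, -35/26, -1/35.
That gives 3 negative pivots.
Hence Q is negative definite.
⟨·,·⟩ is an inner product exactly when A is positive definite.

no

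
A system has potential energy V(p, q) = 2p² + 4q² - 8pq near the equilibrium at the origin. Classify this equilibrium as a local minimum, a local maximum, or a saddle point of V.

The Hessian at the origin is H = [[4, -8], [-8, 8]].
det H = 4·8 − (-8)² = -32 < 0, so H is indefinite.
Therefore the origin is a saddle point.

saddle point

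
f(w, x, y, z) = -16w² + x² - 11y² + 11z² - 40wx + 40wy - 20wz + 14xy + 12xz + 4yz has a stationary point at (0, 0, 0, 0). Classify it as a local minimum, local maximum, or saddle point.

The Hessian at the origin is H = [[-32, -40, 40, -20], [-40, 2, 14, 12], [40, 14, -22, 4], [-20, 12, 4, 22]].
Congruent diagonalization of H (simultaneous row and column reduction) yields pivots -32, 52, 40/13, 5/4.
That gives 3 positive, 1 negative pivots.
H is indefinite, so the origin is a saddle point.

saddle point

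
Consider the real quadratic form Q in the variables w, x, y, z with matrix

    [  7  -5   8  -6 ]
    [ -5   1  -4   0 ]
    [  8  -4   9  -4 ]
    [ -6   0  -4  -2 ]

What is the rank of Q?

3

Symmetric row and column elimination reduces A to a congruent diagonal form with pivots 7, -18/7, 1, 0.
Counting signs: 2 positive, 1 negative, 1 zero.
The rank is the number of nonzero pivots: 3.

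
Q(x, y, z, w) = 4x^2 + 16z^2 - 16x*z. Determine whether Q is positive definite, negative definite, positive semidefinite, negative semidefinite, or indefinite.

positive semidefinite

The associated matrix is A = [[4, 0, -8, 0], [0, 0, 0, 0], [-8, 0, 16, 0], [0, 0, 0, 0]].
Applying the same elementary operations to the rows and columns of A produces a congruent diagonal matrix with entries 4, 0, 0, 0.
That gives 1 positive, 3 zero pivots.
Hence Q is positive semidefinite.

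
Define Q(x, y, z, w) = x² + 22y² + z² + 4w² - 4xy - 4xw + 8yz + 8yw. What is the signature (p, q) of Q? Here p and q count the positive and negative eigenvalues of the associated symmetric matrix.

The associated matrix is A = [[1, -2, 0, -2], [-2, 22, 4, 4], [0, 4, 1, 0], [-2, 4, 0, 4]].
Symmetric row and column elimination reduces A to a congruent diagonal form with pivots 1, 18, 1/9, 0.
That gives 3 positive, 1 zero pivots.

(3, 0)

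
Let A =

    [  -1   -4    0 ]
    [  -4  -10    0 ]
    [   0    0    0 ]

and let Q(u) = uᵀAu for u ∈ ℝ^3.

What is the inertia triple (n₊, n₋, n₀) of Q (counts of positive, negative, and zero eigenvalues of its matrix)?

(1, 1, 1)

Congruent diagonalization of A (simultaneous row and column reduction) yields pivots -1, 6, 0.
That gives 1 positive, 1 negative, 1 zero pivots.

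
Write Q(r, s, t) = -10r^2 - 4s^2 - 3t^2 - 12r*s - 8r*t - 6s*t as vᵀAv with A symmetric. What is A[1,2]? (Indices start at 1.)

-6

The coefficient of r·s in Q is -12. For a symmetric A this equals A[1,2] + A[2,1] = 2·A[1,2].
So A[1,2] = -12/2 = -6.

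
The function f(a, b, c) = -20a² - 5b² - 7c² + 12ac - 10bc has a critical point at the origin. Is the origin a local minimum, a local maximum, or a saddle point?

local maximum

The Hessian at the origin is H = [[-40, 0, 12], [0, -10, -10], [12, -10, -14]].
Applying the same elementary operations to the rows and columns of H produces a congruent diagonal matrix with entries -40, -10, -2/5.
Counting signs: 3 negative.
H is negative definite, so the origin is a strict local maximum.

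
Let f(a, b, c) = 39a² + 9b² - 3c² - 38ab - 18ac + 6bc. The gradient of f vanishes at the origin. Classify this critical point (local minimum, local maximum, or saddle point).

The Hessian at the origin is H = [[78, -38, -18], [-38, 18, 6], [-18, 6, -6]].
Congruent diagonalization of H (simultaneous row and column reduction) yields pivots 78, -20/39, 24/5.
So there are 2 positive, 1 negative pivots.
H is indefinite, so the origin is a saddle point.

saddle point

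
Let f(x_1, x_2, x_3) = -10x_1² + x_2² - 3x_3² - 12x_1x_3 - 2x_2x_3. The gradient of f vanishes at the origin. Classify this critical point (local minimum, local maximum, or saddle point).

The Hessian at the origin is H = [[-20, 0, -12], [0, 2, -2], [-12, -2, -6]].
An LDLᵀ factorisation of H has diagonal entries -20, 2, -4/5.
That gives 1 positive, 2 negative pivots.
H is indefinite, so the origin is a saddle point.

saddle point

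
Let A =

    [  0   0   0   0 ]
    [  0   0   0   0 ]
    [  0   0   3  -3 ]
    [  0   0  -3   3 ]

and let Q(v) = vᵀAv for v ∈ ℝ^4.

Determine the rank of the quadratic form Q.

Symmetric row and column elimination reduces A to a congruent diagonal form with pivots 0, 0, 3, 0.
So there are 1 positive, 3 zero pivots.
The rank is the number of nonzero pivots: 1.

1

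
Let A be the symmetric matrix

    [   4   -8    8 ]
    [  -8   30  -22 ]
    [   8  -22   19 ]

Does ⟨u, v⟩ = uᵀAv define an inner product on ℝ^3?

Congruent diagonalization of A (simultaneous row and column reduction) yields pivots 4, 14, 3/7.
Counting signs: 3 positive.
Hence Q is positive definite.
⟨·,·⟩ is an inner product exactly when A is positive definite.

yes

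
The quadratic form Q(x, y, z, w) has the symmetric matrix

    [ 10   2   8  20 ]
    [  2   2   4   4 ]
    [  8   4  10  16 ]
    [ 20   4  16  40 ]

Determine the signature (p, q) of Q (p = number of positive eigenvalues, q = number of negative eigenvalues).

Row-reducing A symmetrically gives the diagonal entries 10, 8/5, 0, 0.
Counting signs: 2 positive, 2 zero.

(2, 0)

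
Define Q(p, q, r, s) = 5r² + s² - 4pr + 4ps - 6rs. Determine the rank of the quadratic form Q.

2

The symmetric matrix is A = [[0, 0, -2, 2], [0, 0, 0, 0], [-2, 0, 5, -3], [2, 0, -3, 1]].
Row reduction of A gives 2 nonzero rows, so rank A = 2.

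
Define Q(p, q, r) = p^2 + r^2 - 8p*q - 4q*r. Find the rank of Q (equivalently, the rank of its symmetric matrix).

The symmetric matrix is A = [[1, -4, 0], [-4, 0, -2], [0, -2, 1]].
An LDLᵀ factorisation of A has diagonal entries 1, -16, 5/4.
That gives 2 positive, 1 negative pivots.
The rank is the number of nonzero pivots: 3.

3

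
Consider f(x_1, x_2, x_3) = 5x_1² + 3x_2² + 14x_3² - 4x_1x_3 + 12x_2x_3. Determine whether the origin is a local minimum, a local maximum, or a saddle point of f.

local minimum

The Hessian at the origin is H = [[10, 0, -4], [0, 6, 12], [-4, 12, 28]].
Symmetric row and column elimination reduces H to a congruent diagonal form with pivots 10, 6, 12/5.
So there are 3 positive pivots.
H is positive definite, so the origin is a strict local minimum.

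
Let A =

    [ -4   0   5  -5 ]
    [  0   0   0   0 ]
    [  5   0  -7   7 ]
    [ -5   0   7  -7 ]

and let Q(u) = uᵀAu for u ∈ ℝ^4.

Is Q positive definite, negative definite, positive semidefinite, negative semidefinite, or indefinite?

negative semidefinite

Applying the same elementary operations to the rows and columns of A produces a congruent diagonal matrix with entries -4, 0, -3/4, 0.
That gives 2 negative, 2 zero pivots.
Hence Q is negative semidefinite.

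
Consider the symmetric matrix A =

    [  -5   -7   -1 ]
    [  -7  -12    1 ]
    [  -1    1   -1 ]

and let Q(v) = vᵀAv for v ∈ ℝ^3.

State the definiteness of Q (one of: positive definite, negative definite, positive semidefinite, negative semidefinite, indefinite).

An LDLᵀ factorisation of A has diagonal entries -5, -11/5, 20/11.
That gives 1 positive, 2 negative pivots.
Hence Q is indefinite.

indefinite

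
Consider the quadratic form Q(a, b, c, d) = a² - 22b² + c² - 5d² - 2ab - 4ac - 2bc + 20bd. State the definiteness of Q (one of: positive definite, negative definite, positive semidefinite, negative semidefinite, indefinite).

indefinite

The associated matrix is A = [[1, -1, -2, 0], [-1, -22, -1, 10], [-2, -1, 1, 0], [0, 10, 0, -5]].
Row-reducing A symmetrically gives the diagonal entries 1, -23, -60/23, 0.
So there are 1 positive, 2 negative, 1 zero pivots.
Hence Q is indefinite.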